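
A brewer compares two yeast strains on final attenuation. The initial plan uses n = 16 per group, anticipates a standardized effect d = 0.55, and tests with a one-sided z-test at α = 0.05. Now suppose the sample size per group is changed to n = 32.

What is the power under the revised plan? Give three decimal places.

Power ≈ 0.711

With n = 32 per group: δ = d·√(n/2) = 0.55 × √(32/2) = 2.2000. Critical value z_{0.05} = 1.645.
Revised power = Φ(δ − 1.645) = Φ(0.555) = 0.7106.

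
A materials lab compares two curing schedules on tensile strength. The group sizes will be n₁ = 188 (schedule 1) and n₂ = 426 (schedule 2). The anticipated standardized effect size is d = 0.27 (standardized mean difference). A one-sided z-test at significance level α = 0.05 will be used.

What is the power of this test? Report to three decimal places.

Noncentrality parameter: λ = d / √(1/n₁ + 1/n₂) = 0.27 / √(1/188 + 1/426) = 3.0836
One-sided α = 0.05 → critical value z_{0.05} = 1.645.
Power = P(Z > 1.645 − λ) = Φ(1.439) = 0.9249.

Power ≈ 0.925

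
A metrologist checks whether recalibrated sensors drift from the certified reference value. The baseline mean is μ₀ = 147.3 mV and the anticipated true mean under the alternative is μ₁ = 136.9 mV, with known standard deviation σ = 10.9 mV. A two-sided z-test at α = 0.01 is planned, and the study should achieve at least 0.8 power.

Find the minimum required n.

n = 13

Standardized effect: d = |μ₁ − μ₀| / σ = |136.9 − 147.3| / 10.9 = 0.9541
Set Φ(δ − 2.576) = 0.8; then δ − 2.576 = Φ⁻¹(0.8) = 0.842, giving δ = 3.417.
(The Φ(−δ − z_{α/2}) term is vanishingly small for δ > 0 and is dropped in the standard sample-size formula.)
δ = d·√n ⇒ n = (δ/d)² = (3.417 / 0.9541)² = 12.83.
Rounding up, n = 13.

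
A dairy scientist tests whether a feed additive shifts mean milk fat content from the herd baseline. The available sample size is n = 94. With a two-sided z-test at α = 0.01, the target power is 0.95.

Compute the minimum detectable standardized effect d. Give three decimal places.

Required noncentrality: δ = z_{0.005} + z_{0.05} = 2.576 + 1.645 = 4.221.
(Lower-tail contribution to power is negligible for δ > 0.)
δ = d·√n ⇒ d = δ/√n = 4.221/√94 = 0.4353.

d ≈ 0.435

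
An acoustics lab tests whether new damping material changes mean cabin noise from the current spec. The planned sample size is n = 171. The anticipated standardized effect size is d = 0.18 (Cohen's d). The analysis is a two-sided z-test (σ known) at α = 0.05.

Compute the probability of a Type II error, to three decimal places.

Noncentrality parameter: δ = d·√n = 0.18 × √171 = 2.3538
Critical value for a two-sided test at α = 0.05: z_{α/2} = 1.960.
Power = Φ(δ − 1.960) + Φ(−δ − 1.960) = Φ(0.394) + Φ(-4.314) = 0.6532 + 0.0000 = 0.6532.
Type II error: β = 1 − power = 1 − 0.6532 = 0.3468.

β ≈ 0.347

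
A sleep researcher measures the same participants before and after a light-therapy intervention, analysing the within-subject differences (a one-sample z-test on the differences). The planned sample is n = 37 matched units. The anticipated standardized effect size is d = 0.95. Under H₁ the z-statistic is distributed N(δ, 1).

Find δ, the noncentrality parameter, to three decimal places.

δ ≈ 5.779

The noncentrality parameter scales effect size by the design's sample-size factor: δ = d·√n = 0.95 × √37 = 5.7786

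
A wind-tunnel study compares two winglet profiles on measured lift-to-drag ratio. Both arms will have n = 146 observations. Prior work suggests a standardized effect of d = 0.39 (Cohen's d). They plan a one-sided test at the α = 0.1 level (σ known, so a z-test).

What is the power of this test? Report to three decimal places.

Noncentrality parameter: δ = d·√(n/2) = 0.39 × √(146/2) = 3.3322
One-sided α = 0.1 → critical value z_{0.1} = 1.282.
Power = Φ(δ − 1.282) = Φ(2.051) = 0.9798.

Power ≈ 0.980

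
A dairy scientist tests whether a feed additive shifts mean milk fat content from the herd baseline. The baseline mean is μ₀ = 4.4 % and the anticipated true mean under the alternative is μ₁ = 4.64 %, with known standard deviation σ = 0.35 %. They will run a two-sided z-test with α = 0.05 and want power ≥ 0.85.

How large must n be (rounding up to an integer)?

Standardized effect: d = |μ₁ − μ₀| / σ = |4.64 − 4.4| / 0.35 = 0.6857
For power 0.85 need Φ(δ − z_{0.025}) = 0.85, so δ = z_{0.025} + z_{0.15} = 1.960 + 1.036 = 2.996.
(For δ > 0 the lower-tail rejection region contributes negligibly to power, so the one-term inversion is standard.)
δ = d·√n ⇒ n = (δ/d)² = (2.996 / 0.6857)² = 19.09.
Rounding up, n = 20.

n = 20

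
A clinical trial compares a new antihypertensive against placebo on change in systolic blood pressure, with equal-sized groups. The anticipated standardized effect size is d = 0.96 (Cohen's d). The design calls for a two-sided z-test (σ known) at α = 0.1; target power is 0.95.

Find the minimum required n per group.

n = 24 per group

For power 0.95 need Φ(δ − z_{0.05}) = 0.95, so δ = z_{0.05} + z_{0.05} = 1.645 + 1.645 = 3.290.
(For δ > 0 the lower-tail rejection region contributes negligibly to power, so the one-term inversion is standard.)
δ = d·√(n/2) ⇒ n = 2(δ/d)² = 2 × (3.290 / 0.96)² = 23.49.
Rounding up, n = 24 per group.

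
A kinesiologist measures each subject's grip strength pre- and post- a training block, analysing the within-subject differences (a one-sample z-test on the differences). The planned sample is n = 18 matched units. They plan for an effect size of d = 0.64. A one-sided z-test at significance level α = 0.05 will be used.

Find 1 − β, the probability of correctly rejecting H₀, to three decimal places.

Power ≈ 0.858

Noncentrality parameter: δ = d·√n = 0.64 × √18 = 2.7153
Critical value for a one-sided test at α = 0.05: z_α = 1.645.
Power = Φ(δ − 1.645) = Φ(1.070) = 0.8578.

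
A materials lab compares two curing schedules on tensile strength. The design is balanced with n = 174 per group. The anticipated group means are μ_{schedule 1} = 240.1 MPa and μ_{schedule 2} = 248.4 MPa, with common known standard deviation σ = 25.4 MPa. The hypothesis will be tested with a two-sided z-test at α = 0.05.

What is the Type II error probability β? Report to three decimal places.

Standardized effect: d = |μ_{schedule 1} − μ_{schedule 2}| / σ = |240.1 − 248.4| / 25.4 = 0.3268
Noncentrality parameter: δ = d·√(n/2) = 0.3268 × √(174/2) = 3.0479
Two-sided α = 0.05 → critical value z_{0.025} = 1.960.
Power = Φ(δ − 1.960) + Φ(−δ − 1.960) = Φ(1.088) + Φ(-5.008) = 0.8617 + 0.0000 = 0.8617.
Type II error: β = 1 − power = 1 − 0.8617 = 0.1383.

β ≈ 0.138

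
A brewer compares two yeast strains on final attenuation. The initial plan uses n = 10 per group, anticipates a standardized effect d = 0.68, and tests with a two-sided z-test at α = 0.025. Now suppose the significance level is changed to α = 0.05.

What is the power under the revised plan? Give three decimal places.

δ = d·√(n/2) = 0.68 × √(10/2) = 1.5205 (unchanged). New critical value: z_{0.025} = 1.960.
Revised power = Φ(δ − 1.960) + Φ(−δ − 1.960) = Φ(-0.439) + Φ(-3.480) = 0.3302 + 0.0003 = 0.3304.

Power ≈ 0.330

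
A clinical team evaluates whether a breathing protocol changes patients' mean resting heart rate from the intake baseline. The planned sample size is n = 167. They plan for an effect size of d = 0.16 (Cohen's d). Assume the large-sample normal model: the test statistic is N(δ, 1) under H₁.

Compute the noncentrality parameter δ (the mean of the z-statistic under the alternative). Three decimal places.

δ ≈ 2.068

The noncentrality parameter scales effect size by the design's sample-size factor: δ = d·√n = 0.16 × √167 = 2.0677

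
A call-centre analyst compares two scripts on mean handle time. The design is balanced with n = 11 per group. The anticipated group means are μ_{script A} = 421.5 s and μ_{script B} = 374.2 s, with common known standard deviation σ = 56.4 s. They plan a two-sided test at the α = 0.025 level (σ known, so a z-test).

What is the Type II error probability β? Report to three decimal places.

Standardized effect: d = |μ_{script A} − μ_{script B}| / σ = |421.5 − 374.2| / 56.4 = 0.8387
Noncentrality parameter: δ = d·√(n/2) = 0.8387 × √(11/2) = 1.9668
Critical value for a two-sided test at α = 0.025: z_{α/2} = 2.241.
Power = Φ(δ − 2.241) + Φ(−δ − 2.241) = Φ(-0.275) + Φ(-4.208) = 0.3918 + 0.0000 = 0.3918.
Type II error: β = 1 − power = 1 − 0.3918 = 0.6082.

β ≈ 0.608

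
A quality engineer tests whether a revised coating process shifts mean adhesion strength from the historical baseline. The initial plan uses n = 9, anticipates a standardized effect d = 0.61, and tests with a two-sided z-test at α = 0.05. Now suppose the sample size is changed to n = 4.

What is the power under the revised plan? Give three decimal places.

Power ≈ 0.230

With n = 4: δ = d·√n = 0.61 × √4 = 1.2200. Critical value z_{0.025} = 1.960.
Revised power = Φ(δ − 1.960) + Φ(−δ − 1.960) = Φ(-0.740) + Φ(-3.180) = 0.2297 + 0.0007 = 0.2304.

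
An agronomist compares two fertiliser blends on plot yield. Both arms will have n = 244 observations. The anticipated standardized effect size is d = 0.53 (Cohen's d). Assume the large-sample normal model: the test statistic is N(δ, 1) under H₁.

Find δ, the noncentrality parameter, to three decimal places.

The noncentrality parameter scales effect size by the design's sample-size factor: δ = d·√(n/2) = 0.53 × √(244/2) = 5.8540

δ ≈ 5.854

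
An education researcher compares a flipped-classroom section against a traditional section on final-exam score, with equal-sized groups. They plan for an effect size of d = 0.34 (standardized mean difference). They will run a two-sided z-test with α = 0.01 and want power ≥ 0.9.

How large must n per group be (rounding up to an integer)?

n = 258 per group

Set Φ(δ − 2.576) = 0.9; then δ − 2.576 = Φ⁻¹(0.9) = 1.282, giving δ = 3.857.
(For δ > 0 the lower-tail rejection region contributes negligibly to power, so the one-term inversion is standard.)
δ = d·√(n/2) ⇒ n = 2(δ/d)² = 2 × (3.857 / 0.34)² = 257.43.
Rounding up, n = 258 per group.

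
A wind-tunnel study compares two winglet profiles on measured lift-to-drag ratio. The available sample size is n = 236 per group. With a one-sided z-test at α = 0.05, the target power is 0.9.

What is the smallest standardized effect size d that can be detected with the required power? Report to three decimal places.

Need Φ(δ − 1.645) = 0.9, so δ = 1.645 + 1.282 = 2.926.
δ = d·√(n/2) ⇒ d = δ/√(n/2) = 2.926/√(236/2) = 0.2694.

d ≈ 0.269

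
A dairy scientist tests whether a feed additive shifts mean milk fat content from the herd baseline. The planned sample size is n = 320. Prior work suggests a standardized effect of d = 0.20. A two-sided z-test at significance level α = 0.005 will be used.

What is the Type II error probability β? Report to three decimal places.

Noncentrality parameter: λ = d·√n = 0.20 × √320 = 3.5777
Critical value for a two-sided test at α = 0.005: z_{α/2} = 2.807.
Power = Φ(λ − 2.807) + Φ(−λ − 2.807) = Φ(0.771) + Φ(-6.385) = 0.7796 + 0.0000 = 0.7796.
Type II error: β = 1 − power = 1 − 0.7796 = 0.2204.

β ≈ 0.220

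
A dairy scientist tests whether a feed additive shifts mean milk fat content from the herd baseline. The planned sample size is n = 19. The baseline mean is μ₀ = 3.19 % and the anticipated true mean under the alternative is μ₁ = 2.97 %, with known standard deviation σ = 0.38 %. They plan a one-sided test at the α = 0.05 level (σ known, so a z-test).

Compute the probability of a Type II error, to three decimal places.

β ≈ 0.190

Standardized effect: d = |μ₁ − μ₀| / σ = |2.97 − 3.19| / 0.38 = 0.5789
Noncentrality parameter: δ = d·√n = 0.5789 × √19 = 2.5236
One-sided α = 0.05 → critical value z_{0.05} = 1.645.
Power = Φ(δ − 1.645) = Φ(0.879) = 0.8102.
Type II error: β = 1 − power = 1 − 0.8102 = 0.1898.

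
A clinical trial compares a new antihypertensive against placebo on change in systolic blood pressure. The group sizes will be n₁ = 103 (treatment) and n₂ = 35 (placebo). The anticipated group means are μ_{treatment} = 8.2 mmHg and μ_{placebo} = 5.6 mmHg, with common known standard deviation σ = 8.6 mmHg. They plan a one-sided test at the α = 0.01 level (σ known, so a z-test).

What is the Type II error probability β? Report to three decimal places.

β ≈ 0.783

Standardized effect: d = |μ_{treatment} − μ_{placebo}| / σ = |8.2 − 5.6| / 8.6 = 0.3023
Noncentrality parameter: δ = d / √(1/n₁ + 1/n₂) = 0.3023 / √(1/103 + 1/35) = 1.5452
One-sided α = 0.01 → critical value z_{0.01} = 2.326.
Power = P(Z > 2.326 − δ) = Φ(-0.781) = 0.2174.
Type II error: β = 1 − power = 1 − 0.2174 = 0.7826.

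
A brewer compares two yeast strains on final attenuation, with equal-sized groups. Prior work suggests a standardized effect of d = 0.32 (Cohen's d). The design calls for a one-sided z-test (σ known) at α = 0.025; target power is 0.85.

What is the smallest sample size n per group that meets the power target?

n = 176 per group

Set Φ(δ − 1.960) = 0.85; then δ − 1.960 = Φ⁻¹(0.85) = 1.036, giving δ = 2.996.
δ = d·√(n/2) ⇒ n = 2(δ/d)² = 2 × (2.996 / 0.32)² = 175.36.
Round up to the next whole unit.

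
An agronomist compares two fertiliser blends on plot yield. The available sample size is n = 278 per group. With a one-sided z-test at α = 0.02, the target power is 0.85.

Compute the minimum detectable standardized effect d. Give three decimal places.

Need Φ(δ − 2.054) = 0.85, so δ = 2.054 + 1.036 = 3.090.
δ = d·√(n/2) ⇒ d = δ/√(n/2) = 3.090/√(278/2) = 0.2621.

d ≈ 0.262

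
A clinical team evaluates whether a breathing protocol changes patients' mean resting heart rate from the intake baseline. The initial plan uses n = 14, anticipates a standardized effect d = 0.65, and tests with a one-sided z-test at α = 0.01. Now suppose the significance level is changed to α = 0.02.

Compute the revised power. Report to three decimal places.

Power ≈ 0.647

δ = d·√n = 0.65 × √14 = 2.4321 (unchanged). New critical value: z_{0.02} = 2.054.
Revised power = Φ(δ − 2.054) = Φ(0.378) = 0.6474.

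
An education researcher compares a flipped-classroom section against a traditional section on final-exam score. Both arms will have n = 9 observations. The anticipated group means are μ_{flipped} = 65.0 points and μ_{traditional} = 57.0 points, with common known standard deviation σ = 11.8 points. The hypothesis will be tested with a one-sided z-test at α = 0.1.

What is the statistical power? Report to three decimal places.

Standardized effect: d = |μ_{flipped} − μ_{traditional}| / σ = |65.0 − 57.0| / 11.8 = 0.6780
Noncentrality parameter: δ = d·√(n/2) = 0.6780 × √(9/2) = 1.4382
One-sided α = 0.1 → critical value z_{0.1} = 1.282.
Power = P(Z > 1.282 − δ) = Φ(0.157) = 0.5622.

Power ≈ 0.562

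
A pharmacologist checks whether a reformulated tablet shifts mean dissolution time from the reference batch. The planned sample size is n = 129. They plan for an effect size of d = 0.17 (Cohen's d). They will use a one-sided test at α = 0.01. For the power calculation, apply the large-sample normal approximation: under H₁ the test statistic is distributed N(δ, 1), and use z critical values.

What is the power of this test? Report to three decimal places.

Power ≈ 0.346

Noncentrality parameter: δ = d·√n = 0.17 × √129 = 1.9308
Critical value for a one-sided test at α = 0.01: z_α = 2.326.
Power = P(Z > 2.326 − δ) = Φ(-0.396) = 0.3462.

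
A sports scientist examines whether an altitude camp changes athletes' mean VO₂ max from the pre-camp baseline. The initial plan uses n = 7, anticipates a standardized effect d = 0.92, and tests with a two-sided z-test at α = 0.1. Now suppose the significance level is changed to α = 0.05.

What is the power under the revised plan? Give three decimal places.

δ = d·√n = 0.92 × √7 = 2.4341 (unchanged). New critical value: z_{0.025} = 1.960.
Revised power = Φ(δ − 1.960) + Φ(−δ − 1.960) = Φ(0.474) + Φ(-4.394) = 0.6823 + 0.0000 = 0.6823.

Power ≈ 0.682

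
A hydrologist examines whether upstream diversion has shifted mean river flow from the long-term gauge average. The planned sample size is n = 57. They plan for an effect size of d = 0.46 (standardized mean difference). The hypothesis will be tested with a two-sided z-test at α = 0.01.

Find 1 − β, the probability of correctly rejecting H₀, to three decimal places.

Noncentrality parameter: δ = d·√n = 0.46 × √57 = 3.4729
Two-sided α = 0.01 → critical value z_{0.005} = 2.576.
Power = Φ(δ − 2.576) + Φ(−δ − 2.576) = Φ(0.897) + Φ(-6.049) = 0.8152 + 0.0000 = 0.8152.

Power ≈ 0.815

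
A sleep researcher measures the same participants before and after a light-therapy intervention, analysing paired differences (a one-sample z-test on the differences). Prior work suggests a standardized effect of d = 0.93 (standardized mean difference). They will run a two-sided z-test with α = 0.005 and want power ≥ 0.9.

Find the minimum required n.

n = 20

For power 0.9 need Φ(δ − z_{0.0025}) = 0.9, so δ = z_{0.0025} + z_{0.10} = 2.807 + 1.282 = 4.089.
(The Φ(−δ − z_{α/2}) term is vanishingly small for δ > 0 and is dropped in the standard sample-size formula.)
δ = d·√n ⇒ n = (δ/d)² = (4.089 / 0.93)² = 19.33.
Round up to the next whole unit.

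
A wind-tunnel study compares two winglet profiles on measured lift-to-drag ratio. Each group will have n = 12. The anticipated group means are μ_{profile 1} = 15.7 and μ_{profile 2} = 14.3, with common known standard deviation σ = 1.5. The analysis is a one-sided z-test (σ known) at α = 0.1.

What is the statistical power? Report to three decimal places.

Standardized effect: d = |μ_{profile 1} − μ_{profile 2}| / σ = |15.7 − 14.3| / 1.5 = 0.9333
Noncentrality parameter: δ = d·√(n/2) = 0.9333 × √(12/2) = 2.2862
One-sided α = 0.1 → critical value z_{0.1} = 1.282.
Power = Φ(δ − 1.282) = Φ(1.005) = 0.8425.

Power ≈ 0.842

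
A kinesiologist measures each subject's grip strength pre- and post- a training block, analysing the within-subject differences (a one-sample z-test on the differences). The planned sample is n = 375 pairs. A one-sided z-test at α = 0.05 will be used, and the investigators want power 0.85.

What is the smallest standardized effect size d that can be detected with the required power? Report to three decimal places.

d ≈ 0.138

Need Φ(δ − 1.645) = 0.85, so δ = 1.645 + 1.036 = 2.681.
δ = d·√n ⇒ d = δ/√n = 2.681/√375 = 0.1385.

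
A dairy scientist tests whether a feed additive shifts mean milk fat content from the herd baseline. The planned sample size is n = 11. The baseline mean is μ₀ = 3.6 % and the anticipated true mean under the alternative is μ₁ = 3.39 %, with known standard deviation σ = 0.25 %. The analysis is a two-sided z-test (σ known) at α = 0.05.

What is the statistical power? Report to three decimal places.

Standardized effect: d = |μ₁ − μ₀| / σ = |3.39 − 3.6| / 0.25 = 0.8400
Noncentrality parameter: δ = d·√n = 0.8400 × √11 = 2.7860
Two-sided α = 0.05 → critical value z_{0.025} = 1.960.
Power = Φ(δ − 1.960) + Φ(−δ − 1.960) = Φ(0.826) + Φ(-4.746) = 0.7956 + 0.0000 = 0.7956.

Power ≈ 0.796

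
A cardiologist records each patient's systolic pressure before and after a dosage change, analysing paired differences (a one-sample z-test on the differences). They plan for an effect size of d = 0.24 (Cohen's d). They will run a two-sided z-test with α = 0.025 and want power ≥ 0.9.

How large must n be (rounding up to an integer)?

Set Φ(δ − 2.241) = 0.9; then δ − 2.241 = Φ⁻¹(0.9) = 1.282, giving δ = 3.523.
(For δ > 0 the lower-tail rejection region contributes negligibly to power, so the one-term inversion is standard.)
δ = d·√n ⇒ n = (δ/d)² = (3.523 / 0.24)² = 215.47.
Rounding up, n = 216.

n = 216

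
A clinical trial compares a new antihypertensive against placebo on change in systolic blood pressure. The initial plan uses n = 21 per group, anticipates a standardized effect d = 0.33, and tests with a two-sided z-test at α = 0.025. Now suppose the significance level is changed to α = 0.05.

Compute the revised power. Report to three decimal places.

δ = d·√(n/2) = 0.33 × √(21/2) = 1.0693 (unchanged). New critical value: z_{0.025} = 1.960.
Revised power = Φ(δ − 1.960) + Φ(−δ − 1.960) = Φ(-0.891) + Φ(-3.029) = 0.1866 + 0.0012 = 0.1878.

Power ≈ 0.188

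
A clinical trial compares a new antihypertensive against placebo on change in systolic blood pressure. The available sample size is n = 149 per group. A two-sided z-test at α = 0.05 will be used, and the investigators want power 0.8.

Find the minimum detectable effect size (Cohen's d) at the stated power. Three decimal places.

d ≈ 0.325

Required noncentrality: δ = z_{0.025} + z_{0.20} = 1.960 + 0.842 = 2.802.
(Lower-tail contribution to power is negligible for δ > 0.)
δ = d·√(n/2) ⇒ d = δ/√(n/2) = 2.802/√(149/2) = 0.3246.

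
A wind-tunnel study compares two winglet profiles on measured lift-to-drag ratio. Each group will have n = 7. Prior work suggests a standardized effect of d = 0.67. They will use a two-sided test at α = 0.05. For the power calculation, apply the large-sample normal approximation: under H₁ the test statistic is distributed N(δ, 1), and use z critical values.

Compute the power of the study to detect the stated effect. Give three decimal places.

Noncentrality parameter: δ = d·√(n/2) = 0.67 × √(7/2) = 1.2535
Two-sided α = 0.05 → critical value z_{0.025} = 1.960.
Power = Φ(δ − 1.960) + Φ(−δ − 1.960) = Φ(-0.707) + Φ(-3.213) = 0.2399 + 0.0007 = 0.2406.

Power ≈ 0.241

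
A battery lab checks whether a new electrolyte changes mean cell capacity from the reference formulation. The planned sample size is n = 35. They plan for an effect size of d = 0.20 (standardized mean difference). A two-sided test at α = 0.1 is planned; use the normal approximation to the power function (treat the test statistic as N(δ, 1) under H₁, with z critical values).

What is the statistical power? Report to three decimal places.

Power ≈ 0.325

Noncentrality parameter: δ = d·√n = 0.20 × √35 = 1.1832
Critical value for a two-sided test at α = 0.1: z_{α/2} = 1.645.
Power = Φ(δ − 1.645) + Φ(−δ − 1.645) = Φ(-0.462) + Φ(-2.828) = 0.3222 + 0.0023 = 0.3245.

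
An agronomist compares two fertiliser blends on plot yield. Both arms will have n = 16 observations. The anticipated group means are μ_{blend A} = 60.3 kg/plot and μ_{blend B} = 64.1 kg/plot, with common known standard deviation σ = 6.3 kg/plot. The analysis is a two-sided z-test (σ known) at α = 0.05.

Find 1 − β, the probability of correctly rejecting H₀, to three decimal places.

Power ≈ 0.400

Standardized effect: d = |μ_{blend A} − μ_{blend B}| / σ = |60.3 − 64.1| / 6.3 = 0.6032
Noncentrality parameter: δ = d·√(n/2) = 0.6032 × √(16/2) = 1.7060
Critical value for a two-sided test at α = 0.05: z_{α/2} = 1.960.
Power = Φ(δ − 1.960) + Φ(−δ − 1.960) = Φ(-0.254) + Φ(-3.666) = 0.3998 + 0.0001 = 0.3999.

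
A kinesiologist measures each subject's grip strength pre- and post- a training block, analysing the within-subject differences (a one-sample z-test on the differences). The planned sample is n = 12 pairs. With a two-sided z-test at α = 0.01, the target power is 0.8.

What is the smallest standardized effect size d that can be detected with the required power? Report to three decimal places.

d ≈ 0.987

Required noncentrality: δ = z_{0.005} + z_{0.20} = 2.576 + 0.842 = 3.417.
(Lower-tail contribution to power is negligible for δ > 0.)
δ = d·√n ⇒ d = δ/√n = 3.417/√12 = 0.9865.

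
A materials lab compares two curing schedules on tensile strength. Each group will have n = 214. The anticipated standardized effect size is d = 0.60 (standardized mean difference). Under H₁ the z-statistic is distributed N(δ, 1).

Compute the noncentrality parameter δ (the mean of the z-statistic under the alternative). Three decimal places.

δ ≈ 6.206

The noncentrality parameter scales effect size by the design's sample-size factor: δ = d·√(n/2) = 0.60 × √(214/2) = 6.2064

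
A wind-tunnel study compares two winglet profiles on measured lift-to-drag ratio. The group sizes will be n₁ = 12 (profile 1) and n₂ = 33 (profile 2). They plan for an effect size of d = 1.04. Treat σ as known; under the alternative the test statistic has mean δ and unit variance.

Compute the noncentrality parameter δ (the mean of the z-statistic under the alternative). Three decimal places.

δ = d / √(1/n₁ + 1/n₂) = 1.04 / √(1/12 + 1/33) = 3.0851

δ ≈ 3.085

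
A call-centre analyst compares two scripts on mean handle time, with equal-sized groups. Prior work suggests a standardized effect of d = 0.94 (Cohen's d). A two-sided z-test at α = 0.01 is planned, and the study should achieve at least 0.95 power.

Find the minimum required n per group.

For power 0.95 need Φ(δ − z_{0.005}) = 0.95, so δ = z_{0.005} + z_{0.05} = 2.576 + 1.645 = 4.221.
(For δ > 0 the lower-tail rejection region contributes negligibly to power, so the one-term inversion is standard.)
δ = d·√(n/2) ⇒ n = 2(δ/d)² = 2 × (4.221 / 0.94)² = 40.32.
Round up to the next whole unit.

n = 41 per group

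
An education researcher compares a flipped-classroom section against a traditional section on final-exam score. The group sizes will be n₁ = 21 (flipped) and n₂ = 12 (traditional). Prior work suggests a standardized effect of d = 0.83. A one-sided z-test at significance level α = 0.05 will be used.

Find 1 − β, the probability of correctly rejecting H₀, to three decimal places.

Power ≈ 0.742

Noncentrality parameter: λ = d / √(1/n₁ + 1/n₂) = 0.83 / √(1/21 + 1/12) = 2.2936
One-sided α = 0.05 → critical value z_{0.05} = 1.645.
Power = Φ(λ − 1.645) = Φ(0.649) = 0.7418.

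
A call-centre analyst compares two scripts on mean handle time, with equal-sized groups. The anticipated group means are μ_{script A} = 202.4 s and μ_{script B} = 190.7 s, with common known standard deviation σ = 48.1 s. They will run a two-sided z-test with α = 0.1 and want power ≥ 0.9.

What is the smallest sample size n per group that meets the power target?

n = 290 per group

Standardized effect: d = |μ_{script A} − μ_{script B}| / σ = |202.4 − 190.7| / 48.1 = 0.2432
Set Φ(δ − 1.645) = 0.9; then δ − 1.645 = Φ⁻¹(0.9) = 1.282, giving δ = 2.926.
(The Φ(−δ − z_{α/2}) term is vanishingly small for δ > 0 and is dropped in the standard sample-size formula.)
δ = d·√(n/2) ⇒ n = 2(δ/d)² = 2 × (2.926 / 0.2432)² = 289.48.
Rounding up, n = 290 per group.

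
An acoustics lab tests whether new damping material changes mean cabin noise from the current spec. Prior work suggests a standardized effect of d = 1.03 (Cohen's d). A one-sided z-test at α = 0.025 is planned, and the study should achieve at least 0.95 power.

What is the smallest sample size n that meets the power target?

n = 13

For power 0.95 need Φ(δ − z_{0.025}) = 0.95, so δ = z_{0.025} + z_{0.05} = 1.960 + 1.645 = 3.605.
δ = d·√n ⇒ n = (δ/d)² = (3.605 / 1.03)² = 12.25.
Rounding up, n = 13.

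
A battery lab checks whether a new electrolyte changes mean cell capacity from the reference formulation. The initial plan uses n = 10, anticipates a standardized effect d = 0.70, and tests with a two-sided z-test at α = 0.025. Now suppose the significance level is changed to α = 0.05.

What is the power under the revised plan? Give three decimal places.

δ = d·√n = 0.70 × √10 = 2.2136 (unchanged). New critical value: z_{0.025} = 1.960.
Revised power = Φ(δ − 1.960) + Φ(−δ − 1.960) = Φ(0.254) + Φ(-4.174) = 0.6001 + 0.0000 = 0.6001.

Power ≈ 0.600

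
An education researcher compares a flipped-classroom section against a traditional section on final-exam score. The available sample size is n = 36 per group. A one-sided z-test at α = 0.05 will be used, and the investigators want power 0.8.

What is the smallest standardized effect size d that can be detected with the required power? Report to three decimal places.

d ≈ 0.586

Need Φ(δ − 1.645) = 0.8, so δ = 1.645 + 0.842 = 2.486.
δ = d·√(n/2) ⇒ d = δ/√(n/2) = 2.486/√(36/2) = 0.5861.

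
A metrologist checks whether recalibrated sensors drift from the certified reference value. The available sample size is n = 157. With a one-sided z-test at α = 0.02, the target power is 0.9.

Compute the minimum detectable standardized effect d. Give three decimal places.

Need Φ(δ − 2.054) = 0.9, so δ = 2.054 + 1.282 = 3.335.
δ = d·√n ⇒ d = δ/√n = 3.335/√157 = 0.2662.

d ≈ 0.266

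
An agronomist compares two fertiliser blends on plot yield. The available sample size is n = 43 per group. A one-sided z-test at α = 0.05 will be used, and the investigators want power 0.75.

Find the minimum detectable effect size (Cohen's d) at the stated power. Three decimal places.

d ≈ 0.500

Need Φ(δ − 1.645) = 0.75, so δ = 1.645 + 0.674 = 2.319.
δ = d·√(n/2) ⇒ d = δ/√(n/2) = 2.319/√(43/2) = 0.5002.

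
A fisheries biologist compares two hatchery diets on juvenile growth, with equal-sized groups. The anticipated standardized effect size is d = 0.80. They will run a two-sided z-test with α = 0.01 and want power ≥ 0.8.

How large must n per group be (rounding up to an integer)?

Set Φ(δ − 2.576) = 0.8; then δ − 2.576 = Φ⁻¹(0.8) = 0.842, giving δ = 3.417.
(The Φ(−δ − z_{α/2}) term is vanishingly small for δ > 0 and is dropped in the standard sample-size formula.)
δ = d·√(n/2) ⇒ n = 2(δ/d)² = 2 × (3.417 / 0.80)² = 36.50.
Round up to the next whole unit.

n = 37 per group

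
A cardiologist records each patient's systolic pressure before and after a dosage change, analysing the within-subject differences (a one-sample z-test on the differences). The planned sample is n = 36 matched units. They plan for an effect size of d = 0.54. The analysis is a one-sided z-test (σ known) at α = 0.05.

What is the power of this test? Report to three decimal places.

Power ≈ 0.945

Noncentrality parameter: δ = d·√n = 0.54 × √36 = 3.2400
Critical value for a one-sided test at α = 0.05: z_α = 1.645.
Power = Φ(δ − 1.645) = Φ(1.595) = 0.9447.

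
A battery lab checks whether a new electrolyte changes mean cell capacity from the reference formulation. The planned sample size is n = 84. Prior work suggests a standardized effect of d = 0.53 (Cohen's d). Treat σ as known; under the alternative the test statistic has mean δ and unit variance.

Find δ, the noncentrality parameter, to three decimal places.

δ ≈ 4.858

The noncentrality parameter scales effect size by the design's sample-size factor: δ = d·√n = 0.53 × √84 = 4.8575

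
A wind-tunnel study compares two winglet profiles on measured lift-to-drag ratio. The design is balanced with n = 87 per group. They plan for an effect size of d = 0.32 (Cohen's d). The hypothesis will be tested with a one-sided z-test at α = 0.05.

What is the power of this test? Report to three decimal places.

Power ≈ 0.679

Noncentrality parameter: δ = d·√(n/2) = 0.32 × √(87/2) = 2.1105
One-sided α = 0.05 → critical value z_{0.05} = 1.645.
Power = P(Z > 1.645 − δ) = Φ(0.466) = 0.6793.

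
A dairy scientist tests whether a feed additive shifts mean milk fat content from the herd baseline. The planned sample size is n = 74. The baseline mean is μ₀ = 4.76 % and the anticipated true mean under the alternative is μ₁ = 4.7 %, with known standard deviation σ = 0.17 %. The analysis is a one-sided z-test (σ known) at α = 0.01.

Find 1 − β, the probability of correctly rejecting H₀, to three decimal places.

Power ≈ 0.761

Standardized effect: d = |μ₁ − μ₀| / σ = |4.7 − 4.76| / 0.17 = 0.3529
Noncentrality parameter: λ = d·√n = 0.3529 × √74 = 3.0361
One-sided α = 0.01 → critical value z_{0.01} = 2.326.
Power = Φ(λ − 2.326) = Φ(0.710) = 0.7611.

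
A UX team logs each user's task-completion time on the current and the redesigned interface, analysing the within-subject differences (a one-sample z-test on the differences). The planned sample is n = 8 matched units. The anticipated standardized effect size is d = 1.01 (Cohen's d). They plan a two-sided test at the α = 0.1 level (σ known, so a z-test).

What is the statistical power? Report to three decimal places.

Power ≈ 0.887

Noncentrality parameter: δ = d·√n = 1.01 × √8 = 2.8567
Two-sided α = 0.1 → critical value z_{0.05} = 1.645.
Power = Φ(δ − 1.645) + Φ(−δ − 1.645) = Φ(1.212) + Φ(-4.502) = 0.8872 + 0.0000 = 0.8872.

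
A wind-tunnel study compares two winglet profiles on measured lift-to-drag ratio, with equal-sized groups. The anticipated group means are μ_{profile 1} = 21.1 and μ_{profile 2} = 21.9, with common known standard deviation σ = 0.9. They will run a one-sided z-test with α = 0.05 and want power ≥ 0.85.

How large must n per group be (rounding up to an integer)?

n = 19 per group

Standardized effect: d = |μ_{profile 1} − μ_{profile 2}| / σ = |21.1 − 21.9| / 0.9 = 0.8889
For power 0.85 need Φ(δ − z_{0.05}) = 0.85, so δ = z_{0.05} + z_{0.15} = 1.645 + 1.036 = 2.681.
δ = d·√(n/2) ⇒ n = 2(δ/d)² = 2 × (2.681 / 0.8889)² = 18.20.
Rounding up, n = 19 per group.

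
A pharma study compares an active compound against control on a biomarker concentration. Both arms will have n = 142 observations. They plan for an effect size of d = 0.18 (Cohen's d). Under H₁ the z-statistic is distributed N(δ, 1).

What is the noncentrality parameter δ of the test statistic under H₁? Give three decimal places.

δ = d·√(n/2) = 0.18 × √(142/2) = 1.5167

δ ≈ 1.517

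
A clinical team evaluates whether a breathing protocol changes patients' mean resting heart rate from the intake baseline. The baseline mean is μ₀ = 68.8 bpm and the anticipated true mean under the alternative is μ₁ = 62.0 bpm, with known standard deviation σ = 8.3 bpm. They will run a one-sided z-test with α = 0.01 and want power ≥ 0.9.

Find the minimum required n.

Standardized effect: d = |μ₁ − μ₀| / σ = |62.0 − 68.8| / 8.3 = 0.8193
Set Φ(δ − 2.326) = 0.9; then δ − 2.326 = Φ⁻¹(0.9) = 1.282, giving δ = 3.608.
δ = d·√n ⇒ n = (δ/d)² = (3.608 / 0.8193)² = 19.39.
Round up to the next whole unit.

n = 20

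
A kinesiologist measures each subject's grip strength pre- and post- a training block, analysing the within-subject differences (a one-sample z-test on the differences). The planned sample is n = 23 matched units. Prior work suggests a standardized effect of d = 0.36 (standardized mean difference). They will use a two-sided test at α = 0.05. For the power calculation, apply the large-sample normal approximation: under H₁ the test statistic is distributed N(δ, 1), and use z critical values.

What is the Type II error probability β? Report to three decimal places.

Noncentrality parameter: δ = d·√n = 0.36 × √23 = 1.7265
Critical value for a two-sided test at α = 0.05: z_{α/2} = 1.960.
Power = Φ(δ − 1.960) + Φ(−δ − 1.960) = Φ(-0.233) + Φ(-3.686) = 0.4077 + 0.0001 = 0.4078.
Type II error: β = 1 − power = 1 − 0.4078 = 0.5922.

β ≈ 0.592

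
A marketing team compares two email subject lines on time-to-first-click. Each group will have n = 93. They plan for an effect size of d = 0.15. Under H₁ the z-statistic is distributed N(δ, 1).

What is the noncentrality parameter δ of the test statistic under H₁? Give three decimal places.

δ ≈ 1.023

The noncentrality parameter scales effect size by the design's sample-size factor: δ = d·√(n/2) = 0.15 × √(93/2) = 1.0229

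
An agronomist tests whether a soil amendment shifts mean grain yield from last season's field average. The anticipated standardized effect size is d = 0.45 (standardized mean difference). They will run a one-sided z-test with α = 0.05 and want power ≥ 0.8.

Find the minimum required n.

n = 31

Set Φ(δ − 1.645) = 0.8; then δ − 1.645 = Φ⁻¹(0.8) = 0.842, giving δ = 2.486.
δ = d·√n ⇒ n = (δ/d)² = (2.486 / 0.45)² = 30.53.
Round up to the next whole unit.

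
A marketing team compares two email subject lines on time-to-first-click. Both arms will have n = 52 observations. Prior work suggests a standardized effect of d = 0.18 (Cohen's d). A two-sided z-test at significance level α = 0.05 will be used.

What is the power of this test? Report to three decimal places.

Noncentrality parameter: δ = d·√(n/2) = 0.18 × √(52/2) = 0.9178
Two-sided α = 0.05 → critical value z_{0.025} = 1.960.
Power = Φ(δ − 1.960) + Φ(−δ − 1.960) = Φ(-1.042) + Φ(-2.878) = 0.1487 + 0.0020 = 0.1507.

Power ≈ 0.151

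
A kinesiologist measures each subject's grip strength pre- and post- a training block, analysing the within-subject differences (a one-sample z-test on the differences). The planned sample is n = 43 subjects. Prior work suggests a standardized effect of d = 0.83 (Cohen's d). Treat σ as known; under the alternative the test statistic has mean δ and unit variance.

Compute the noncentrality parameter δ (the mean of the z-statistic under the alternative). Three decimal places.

δ ≈ 5.443

The noncentrality parameter scales effect size by the design's sample-size factor: δ = d·√n = 0.83 × √43 = 5.4427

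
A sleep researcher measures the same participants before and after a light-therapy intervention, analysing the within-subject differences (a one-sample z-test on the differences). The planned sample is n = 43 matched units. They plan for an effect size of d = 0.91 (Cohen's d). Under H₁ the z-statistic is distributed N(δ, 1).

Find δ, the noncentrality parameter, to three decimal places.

δ ≈ 5.967

δ = d·√n = 0.91 × √43 = 5.9673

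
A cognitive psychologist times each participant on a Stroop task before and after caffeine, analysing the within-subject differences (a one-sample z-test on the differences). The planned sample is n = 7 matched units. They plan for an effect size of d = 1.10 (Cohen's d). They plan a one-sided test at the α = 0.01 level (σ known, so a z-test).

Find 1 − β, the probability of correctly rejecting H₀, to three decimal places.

Noncentrality parameter: δ = d·√n = 1.10 × √7 = 2.9103
One-sided α = 0.01 → critical value z_{0.01} = 2.326.
Power = P(Z > 2.326 − δ) = Φ(0.584) = 0.7204.

Power ≈ 0.720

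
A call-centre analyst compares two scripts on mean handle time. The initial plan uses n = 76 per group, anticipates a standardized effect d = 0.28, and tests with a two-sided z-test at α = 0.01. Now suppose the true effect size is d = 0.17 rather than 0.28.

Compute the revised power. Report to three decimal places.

With d = 0.17: δ = d·√(n/2) = 0.17 × √(76/2) = 1.0480. Critical value z_{0.005} = 2.576.
Revised power = Φ(δ − 2.576) + Φ(−δ − 2.576) = Φ(-1.528) + Φ(-3.624) = 0.0633 + 0.0001 = 0.0634.

Power ≈ 0.063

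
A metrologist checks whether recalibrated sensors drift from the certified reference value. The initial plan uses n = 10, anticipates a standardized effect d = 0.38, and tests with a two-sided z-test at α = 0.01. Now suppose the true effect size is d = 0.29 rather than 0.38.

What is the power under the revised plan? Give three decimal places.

With d = 0.29: δ = d·√n = 0.29 × √10 = 0.9171. Critical value z_{0.005} = 2.576.
Revised power = Φ(δ − 2.576) + Φ(−δ − 2.576) = Φ(-1.659) + Φ(-3.493) = 0.0486 + 0.0002 = 0.0488.

Power ≈ 0.049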